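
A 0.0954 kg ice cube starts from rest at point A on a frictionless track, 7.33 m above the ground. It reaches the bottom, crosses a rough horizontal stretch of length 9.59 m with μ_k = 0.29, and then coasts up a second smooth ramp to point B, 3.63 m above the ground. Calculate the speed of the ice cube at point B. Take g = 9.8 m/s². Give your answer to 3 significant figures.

Energy at A: mgh₁ = (0.0954)(9.8)(7.33) = 6.8530 J
Friction loss: W_f = μ_k mg d = 2.600 J
At B: ½mv² + mgh₂ = mgh₁ − W_f
½mv² = 6.8530 − 2.600 − 3.3938 = 0.85910 J
v = √(2 × 0.85910/0.0954) = 4.244 m/s

v = 4.24 m/s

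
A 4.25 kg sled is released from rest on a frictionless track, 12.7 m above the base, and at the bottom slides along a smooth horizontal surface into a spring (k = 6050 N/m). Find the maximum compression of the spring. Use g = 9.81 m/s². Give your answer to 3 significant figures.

x = 0.418 m

Energy conservation (no friction) from release to max compression: mgh = ½kx²
x = √(2mgh/k) = √(2 × 4.25 × 9.81 × 12.7 / 6050) = 0.4184 m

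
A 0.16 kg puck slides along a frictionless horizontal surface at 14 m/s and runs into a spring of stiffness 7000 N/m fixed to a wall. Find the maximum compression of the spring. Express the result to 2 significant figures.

x = 0.067 m

All KE is stored as spring PE at maximum compression: ½mv² = ½kx²
x = v√(m/k) = 14 × √(0.16/7000) = 0.06693 m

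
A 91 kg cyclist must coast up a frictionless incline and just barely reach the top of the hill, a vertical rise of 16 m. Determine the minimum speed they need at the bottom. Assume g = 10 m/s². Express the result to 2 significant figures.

v = 18 m/s

At the top they are momentarily at rest, so all KE converts to PE: ½mv² = mgh
v = √(2gh) = √(2 × 10 × 16) = 17.89 m/s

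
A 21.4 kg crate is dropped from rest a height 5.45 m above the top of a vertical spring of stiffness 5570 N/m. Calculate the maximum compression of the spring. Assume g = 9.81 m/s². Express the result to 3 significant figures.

x = 0.680 m

Let x be the compression. The total drop is H + x, and the crate is instantaneously at rest at max compression, so energy conservation gives:
mg(H + x) = ½kx²
½(5570)x² − (21.4)(9.81)x − (21.4)(9.81)(5.45) = 0
2785x² − 209.9x − 1144 = 0
x = [209.9 + √(44072 + 1.2746e+07)]/(2 × 2785) = 0.6798 m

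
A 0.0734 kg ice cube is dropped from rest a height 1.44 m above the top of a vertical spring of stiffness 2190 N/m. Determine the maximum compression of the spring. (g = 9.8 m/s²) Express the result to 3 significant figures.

x = 0.0311 m

Measuring PE from the top of the relaxed spring, at max compression the cube has dropped H + x with zero KE, so:
mg(H + x) = ½kx²
½(2190)x² − (0.0734)(9.8)x − (0.0734)(9.8)(1.44) = 0
1095x² − 0.7193x − 1.036 = 0
x = [0.7193 + √(0.5174 + 4536.9)]/(2 × 1095) = 0.03109 m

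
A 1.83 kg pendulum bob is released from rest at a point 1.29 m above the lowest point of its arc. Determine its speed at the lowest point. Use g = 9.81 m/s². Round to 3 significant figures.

v = 5.03 m/s

Mechanical energy is conserved (no friction): mgh = ½mv²
v = √(2gh) = √(2 × 9.81 × 1.29) = √25.310 = 5.031 m/s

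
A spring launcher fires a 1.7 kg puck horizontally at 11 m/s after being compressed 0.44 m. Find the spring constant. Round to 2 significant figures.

k = 1100 N/m

Energy stored in the spring equals the launch KE: ½kx² = ½mv²
k = mv²/x² = (1.7)(11)²/(0.44)² = 1062 N/m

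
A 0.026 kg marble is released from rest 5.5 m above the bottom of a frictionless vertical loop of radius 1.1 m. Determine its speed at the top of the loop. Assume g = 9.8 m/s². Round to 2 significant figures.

v = 8.0 m/s

Energy conservation: mgh = ½mv_top² + mg(2r)
v_top² = 2g(h − 2r) = 2(9.8)(5.5 − 2.200) = 64.68
v_top = 8.042 m/s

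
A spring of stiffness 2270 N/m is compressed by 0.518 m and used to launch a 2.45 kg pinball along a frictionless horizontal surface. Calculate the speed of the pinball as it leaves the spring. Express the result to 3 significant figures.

v = 15.8 m/s

Spring PE converts entirely to kinetic energy: ½kx² = ½mv²
v = x√(k/m) = 0.518 × √(2270/2.45) = 15.77 m/s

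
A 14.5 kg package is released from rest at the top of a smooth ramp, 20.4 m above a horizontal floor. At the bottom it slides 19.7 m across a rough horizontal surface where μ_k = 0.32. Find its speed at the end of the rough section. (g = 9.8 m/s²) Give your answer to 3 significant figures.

Applying the work–energy principle:
mgh = ½mv² + μ_k m g d
W_f = μ_k mg d = (0.32)(14.5)(9.8)(19.7) = 895.8 J
½mv² = mgh − W_f = 2898.8 − 895.8 = 2003.0 J
v = √(2 × 2003.0/14.5) = 16.62 m/s

v = 16.6 m/s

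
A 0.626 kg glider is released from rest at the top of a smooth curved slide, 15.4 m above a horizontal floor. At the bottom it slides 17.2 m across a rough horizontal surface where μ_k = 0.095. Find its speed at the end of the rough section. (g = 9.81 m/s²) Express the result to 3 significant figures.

Energy bookkeeping (friction removes W_f = μ_k N d):
mgh = ½mv² + μ_k m g d
W_f = μ_k mg d = (0.095)(0.626)(9.81)(17.2) = 10.03 J
½mv² = mgh − W_f = 94.572 − 10.03 = 84.538 J
v = √(2 × 84.538/0.626) = 16.43 m/s

v = 16.4 m/s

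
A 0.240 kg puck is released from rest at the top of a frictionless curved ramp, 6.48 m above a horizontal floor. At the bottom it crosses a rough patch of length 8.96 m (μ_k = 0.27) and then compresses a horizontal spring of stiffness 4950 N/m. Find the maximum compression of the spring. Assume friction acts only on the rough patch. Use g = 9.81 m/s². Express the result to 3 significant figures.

Initial energy: E₁ = mgh = (0.240)(9.81)(6.48) = 15.257 J
Friction removes W_f = μ_k mg d = (0.27)(0.240)(9.81)(8.96) = 5.696 J
Energy reaching the spring: E = 15.257 − 5.696 = 9.5607 J
At max compression ½kx² = E ⇒ x = √(2E/k) = √(2 × 9.5607/4950) = 0.06215 m

x = 0.0622 m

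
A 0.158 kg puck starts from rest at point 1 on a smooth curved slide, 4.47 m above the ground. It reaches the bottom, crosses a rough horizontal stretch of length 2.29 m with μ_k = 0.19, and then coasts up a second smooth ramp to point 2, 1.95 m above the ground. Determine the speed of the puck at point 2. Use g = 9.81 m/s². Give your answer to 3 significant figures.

Energy at 1: mgh₁ = (0.158)(9.81)(4.47) = 6.9284 J
Friction loss: W_f = μ_k mg d = 0.6744 J
At 2: ½mv² + mgh₂ = mgh₁ − W_f
½mv² = 6.9284 − 0.6744 − 3.0225 = 3.2316 J
v = √(2 × 3.2316/0.158) = 6.396 m/s

v = 6.40 m/s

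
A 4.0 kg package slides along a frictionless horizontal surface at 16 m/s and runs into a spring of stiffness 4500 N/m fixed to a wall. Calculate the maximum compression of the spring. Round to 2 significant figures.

Conservation of energy between contact and max compression: ½mv² = ½kx²
x = v√(m/k) = 16 × √(4.0/4500) = 0.4770 m

x = 0.48 m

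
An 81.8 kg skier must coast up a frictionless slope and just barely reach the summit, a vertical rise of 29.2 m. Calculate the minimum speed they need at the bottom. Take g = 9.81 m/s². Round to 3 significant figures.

At the top they are momentarily at rest, so all KE converts to PE: ½mv² = mgh
v = √(2gh) = √(2 × 9.81 × 29.2) = 23.94 m/s

v = 23.9 m/s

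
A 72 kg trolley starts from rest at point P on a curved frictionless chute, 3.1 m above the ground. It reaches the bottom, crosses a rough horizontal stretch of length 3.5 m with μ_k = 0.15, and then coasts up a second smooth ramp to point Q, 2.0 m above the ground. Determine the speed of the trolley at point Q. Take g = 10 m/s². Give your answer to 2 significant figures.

Energy at P: mgh₁ = (72)(10)(3.1) = 2232.0 J
Friction loss: W_f = μ_k mg d = 378.0 J
At Q: ½mv² + mgh₂ = mgh₁ − W_f
½mv² = 2232.0 − 378.0 − 1440.0 = 414.00 J
v = √(2 × 414.00/72) = 3.391 m/s

v = 3.4 m/s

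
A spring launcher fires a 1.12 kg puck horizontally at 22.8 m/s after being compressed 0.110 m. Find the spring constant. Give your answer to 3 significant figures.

k = 48100 N/m

Energy stored in the spring equals the launch KE: ½kx² = ½mv²
k = mv²/x² = (1.12)(22.8)²/(0.110)² = 48117 N/m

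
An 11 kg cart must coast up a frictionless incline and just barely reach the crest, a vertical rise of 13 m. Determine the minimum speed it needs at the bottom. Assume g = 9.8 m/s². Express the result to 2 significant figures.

v = 16 m/s

At the top it is momentarily at rest, so all KE converts to PE: ½mv² = mgh
v = √(2gh) = √(2 × 9.8 × 13) = 15.96 m/s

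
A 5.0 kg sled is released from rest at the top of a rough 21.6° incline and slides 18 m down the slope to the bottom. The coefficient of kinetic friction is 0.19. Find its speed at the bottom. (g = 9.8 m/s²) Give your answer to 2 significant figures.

Energy: mgh = ½mv² + W_f, with h = L sinθ and W_f = μ_k (mg cosθ) L
mgh = mgL sinθ = (5.0)(9.8)(18)sin21.6° = 324.69 J
W_f = μ_k mg cosθ · L = (0.19)(5.0)(9.8)cos21.6°·18 = 155.8 J
½mv² = 324.69 − 155.8 = 168.87 J
v = √(2 × 168.87/5.0) = 8.219 m/s

v = 8.2 m/s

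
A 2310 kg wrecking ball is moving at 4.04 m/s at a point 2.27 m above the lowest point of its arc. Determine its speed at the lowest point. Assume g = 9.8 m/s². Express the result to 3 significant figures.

Mechanical energy is conserved (no friction): ½mv₀² + mgh = ½mv²
The mass cancels from both sides.
v² = v₀² + 2gh = (4.04)² + 2(9.8)(2.27) = 60.814
v = √60.814 = 7.798 m/s

v = 7.80 m/s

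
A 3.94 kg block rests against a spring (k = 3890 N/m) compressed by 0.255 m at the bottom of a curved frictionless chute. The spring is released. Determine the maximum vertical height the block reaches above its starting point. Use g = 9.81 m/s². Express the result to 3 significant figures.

h = 3.27 m

Energy conservation from release to the highest point: ½kx² = mgh
h = kx²/(2mg) = (3890)(0.255)²/(2 × 3.94 × 9.81) = 3.272 m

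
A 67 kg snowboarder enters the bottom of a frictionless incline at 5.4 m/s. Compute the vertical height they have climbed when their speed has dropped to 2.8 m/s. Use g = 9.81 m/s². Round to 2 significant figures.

Conservation of energy: ½mv₁² = ½mv₂² + mgh
h = (v₁² − v₂²)/(2g) = (5.4² − 2.8²)/(2 × 9.81) = 1.087 m

h = 1.1 m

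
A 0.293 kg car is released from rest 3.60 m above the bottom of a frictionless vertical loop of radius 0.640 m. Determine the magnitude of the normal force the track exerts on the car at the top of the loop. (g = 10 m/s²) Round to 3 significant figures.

Energy from release to top (height 2r): mgh = ½mv_top² + mg(2r)
v_top² = 2g(h − 2r) = 2(10)(3.60 − 1.280) = 46.400 m²/s²
At the top, both N and weight point toward the centre: N + mg = mv_top²/r
N = m(v_top²/r − g) = 0.293(46.400/0.640 − 10) = 18.31 N

N = 18.3 N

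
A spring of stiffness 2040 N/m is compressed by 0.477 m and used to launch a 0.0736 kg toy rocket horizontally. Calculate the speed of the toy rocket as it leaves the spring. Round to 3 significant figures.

v = 79.4 m/s

The toy rocket leaves the spring when the spring is at natural length, so ½kx² = ½mv²
v = x√(k/m) = 0.477 × √(2040/0.0736) = 79.41 m/s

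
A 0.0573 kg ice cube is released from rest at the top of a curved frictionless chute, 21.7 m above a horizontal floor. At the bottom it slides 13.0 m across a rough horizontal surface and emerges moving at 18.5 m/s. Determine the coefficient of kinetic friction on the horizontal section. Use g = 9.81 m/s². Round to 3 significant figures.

μ_k = 0.327

Applying the work–energy principle:
mgh = ½mv² + μ_k m g d
mgh = 12.198 J; ½mv² = 9.8055 J
W_f = 12.198 − 9.8055 = 2.392 J
μ_k = W_f/(mg·d) = 2.392/(0.5621 × 13.0) = 0.3274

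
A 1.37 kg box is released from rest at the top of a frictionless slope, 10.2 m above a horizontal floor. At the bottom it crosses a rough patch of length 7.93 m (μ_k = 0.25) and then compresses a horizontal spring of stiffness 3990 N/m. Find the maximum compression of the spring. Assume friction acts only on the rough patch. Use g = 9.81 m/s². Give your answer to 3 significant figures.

x = 0.235 m

Initial energy: E₁ = mgh = (1.37)(9.81)(10.2) = 137.08 J
Friction removes W_f = μ_k mg d = (0.25)(1.37)(9.81)(7.93) = 26.64 J
Energy reaching the spring: E = 137.08 − 26.64 = 110.44 J
At max compression ½kx² = E ⇒ x = √(2E/k) = √(2 × 110.44/3990) = 0.2353 m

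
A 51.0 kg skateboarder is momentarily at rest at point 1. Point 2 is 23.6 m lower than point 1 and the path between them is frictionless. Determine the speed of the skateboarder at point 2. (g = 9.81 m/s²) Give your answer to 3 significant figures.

By conservation of mechanical energy, mgh = ½mv²
The mass cancels from both sides.
v = √(2gh) = √(2 × 9.81 × 23.6) = √463.03 = 21.52 m/s

v = 21.5 m/s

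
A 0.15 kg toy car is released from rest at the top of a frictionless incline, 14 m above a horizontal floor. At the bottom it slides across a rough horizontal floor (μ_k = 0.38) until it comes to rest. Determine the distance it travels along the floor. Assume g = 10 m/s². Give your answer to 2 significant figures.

d = 37 m

Energy bookkeeping (friction removes W_f = μ_k N d):
At rest all PE has been dissipated by friction: mgh = μ_k m g d
d = h/μ_k = 14/0.38 = 36.84 m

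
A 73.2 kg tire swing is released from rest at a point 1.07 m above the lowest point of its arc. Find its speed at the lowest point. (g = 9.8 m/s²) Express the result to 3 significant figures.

v = 4.58 m/s

Energy conservation between the two points: mgh = ½mv²
The mass cancels from both sides.
v = √(2gh) = √(2 × 9.8 × 1.07) = √20.972 = 4.580 m/s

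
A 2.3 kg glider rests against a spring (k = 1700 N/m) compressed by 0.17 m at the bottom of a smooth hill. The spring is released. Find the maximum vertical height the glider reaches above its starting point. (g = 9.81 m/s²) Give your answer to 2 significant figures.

h = 1.1 m

All spring PE becomes gravitational PE at the highest point: ½kx² = mgh
h = kx²/(2mg) = (1700)(0.17)²/(2 × 2.3 × 9.81) = 1.089 m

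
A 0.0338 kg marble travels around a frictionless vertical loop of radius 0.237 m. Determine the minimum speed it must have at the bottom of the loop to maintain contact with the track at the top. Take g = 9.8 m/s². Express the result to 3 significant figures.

At the top: mg = mv_top²/r ⇒ v_top² = gr = 2.323 m²/s²
Energy from bottom to top (height 2r): ½mv_bot² = ½mv_top² + mg(2r)
v_bot² = gr + 4gr = 5gr = 11.61
v_bot = √(5gr) = 3.408 m/s

v = 3.41 m/s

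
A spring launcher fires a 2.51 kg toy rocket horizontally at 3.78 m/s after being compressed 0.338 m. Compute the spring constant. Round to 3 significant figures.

Spring PE at full compression equals KE at release: ½kx² = ½mv²
k = mv²/x² = (2.51)(3.78)²/(0.338)² = 313.9 N/m

k = 314 N/m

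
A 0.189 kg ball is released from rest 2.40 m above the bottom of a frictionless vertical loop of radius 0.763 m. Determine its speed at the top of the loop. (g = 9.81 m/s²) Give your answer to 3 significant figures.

v = 4.14 m/s

Energy conservation: mgh = ½mv_top² + mg(2r)
v_top² = 2g(h − 2r) = 2(9.81)(2.40 − 1.526) = 17.15
v_top = 4.141 m/s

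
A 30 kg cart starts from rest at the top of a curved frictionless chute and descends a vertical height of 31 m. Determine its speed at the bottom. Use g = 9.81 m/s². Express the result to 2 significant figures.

Equating total energy at the two states: mgh = ½mv²
The mass cancels from both sides.
v = √(2gh) = √(2 × 9.81 × 31) = √608.22 = 24.66 m/s

v = 25 m/s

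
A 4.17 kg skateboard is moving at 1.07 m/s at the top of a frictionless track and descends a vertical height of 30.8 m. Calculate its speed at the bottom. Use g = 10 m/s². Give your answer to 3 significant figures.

v = 24.8 m/s

By conservation of mechanical energy, ½mv₀² + mgh = ½mv²
The mass cancels from both sides.
v² = v₀² + 2gh = (1.07)² + 2(10)(30.8) = 617.14
v = √617.14 = 24.84 m/s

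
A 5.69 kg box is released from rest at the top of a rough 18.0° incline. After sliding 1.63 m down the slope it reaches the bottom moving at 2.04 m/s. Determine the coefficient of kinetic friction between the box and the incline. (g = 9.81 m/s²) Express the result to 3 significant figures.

Energy balance down the incline: mg L sinθ − ½mv² = μ_k (mg cosθ) L
mgL sinθ = 28.116 J; ½mv² = 11.840 J
W_f = 28.116 − 11.840 = 16.28 J
μ_k = W_f/(mg cosθ · L) = 16.28/(53.09 × 1.63) = 0.1881

μ_k = 0.188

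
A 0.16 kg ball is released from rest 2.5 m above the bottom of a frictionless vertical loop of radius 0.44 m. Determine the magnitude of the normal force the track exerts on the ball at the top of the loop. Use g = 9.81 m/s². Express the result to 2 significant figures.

N = 10 N

Energy from release to top (height 2r): mgh = ½mv_top² + mg(2r)
v_top² = 2g(h − 2r) = 2(9.81)(2.5 − 0.8800) = 31.784 m²/s²
At the top, both N and weight point toward the centre: N + mg = mv_top²/r
N = m(v_top²/r − g) = 0.16(31.784/0.44 − 9.81) = 9.988 N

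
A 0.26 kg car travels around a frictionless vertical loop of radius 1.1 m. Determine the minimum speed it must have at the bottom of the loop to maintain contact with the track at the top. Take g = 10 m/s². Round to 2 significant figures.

At the top: mg = mv_top²/r ⇒ v_top² = gr = 11.00 m²/s²
Energy from bottom to top (height 2r): ½mv_bot² = ½mv_top² + mg(2r)
v_bot² = gr + 4gr = 5gr = 55.00
v_bot = √(5gr) = 7.416 m/s

v = 7.4 m/s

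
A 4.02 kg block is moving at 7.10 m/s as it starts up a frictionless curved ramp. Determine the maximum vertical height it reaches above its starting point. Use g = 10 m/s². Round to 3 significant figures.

By energy conservation, ½mv² = mgh
h = v²/(2g) = 7.10²/(2 × 10) = 2.520 m

h = 2.52 m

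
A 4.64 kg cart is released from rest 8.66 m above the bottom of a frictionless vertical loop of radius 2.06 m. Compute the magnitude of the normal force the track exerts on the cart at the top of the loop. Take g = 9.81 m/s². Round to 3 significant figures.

N = 155 N

Energy from release to top (height 2r): mgh = ½mv_top² + mg(2r)
v_top² = 2g(h − 2r) = 2(9.81)(8.66 − 4.120) = 89.075 m²/s²
At the top, both N and weight point toward the centre: N + mg = mv_top²/r
N = m(v_top²/r − g) = 4.64(89.075/2.06 − 9.81) = 155.1 N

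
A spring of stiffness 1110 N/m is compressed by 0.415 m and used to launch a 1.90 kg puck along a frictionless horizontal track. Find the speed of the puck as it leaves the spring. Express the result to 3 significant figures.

v = 10.0 m/s

Spring PE converts entirely to kinetic energy: ½kx² = ½mv²
v = x√(k/m) = 0.415 × √(1110/1.90) = 10.03 m/s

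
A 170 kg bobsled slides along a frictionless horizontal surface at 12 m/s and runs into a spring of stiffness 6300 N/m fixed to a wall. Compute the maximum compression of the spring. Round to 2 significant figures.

At max compression the bobsled is momentarily at rest: ½mv² = ½kx²
x = v√(m/k) = 12 × √(170/6300) = 1.971 m

x = 2.0 m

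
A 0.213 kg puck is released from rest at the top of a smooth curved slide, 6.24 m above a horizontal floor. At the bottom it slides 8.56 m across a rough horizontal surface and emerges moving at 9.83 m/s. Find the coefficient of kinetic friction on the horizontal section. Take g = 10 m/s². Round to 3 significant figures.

μ_k = 0.165

Energy at the top = energy at the end + work done against friction:
mgh = ½mv² + μ_k m g d
mgh = 13.291 J; ½mv² = 10.291 J
W_f = 13.291 − 10.291 = 3.000 J
μ_k = W_f/(mg·d) = 3.000/(2.130 × 8.56) = 0.1646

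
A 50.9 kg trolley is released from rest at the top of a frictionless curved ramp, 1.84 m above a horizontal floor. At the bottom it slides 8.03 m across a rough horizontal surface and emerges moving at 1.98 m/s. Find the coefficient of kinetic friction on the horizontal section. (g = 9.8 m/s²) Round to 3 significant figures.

Energy at the top = energy at the end + work done against friction:
mgh = ½mv² + μ_k m g d
mgh = 917.83 J; ½mv² = 99.774 J
W_f = 917.83 − 99.774 = 818.1 J
μ_k = W_f/(mg·d) = 818.1/(498.8 × 8.03) = 0.2042

μ_k = 0.204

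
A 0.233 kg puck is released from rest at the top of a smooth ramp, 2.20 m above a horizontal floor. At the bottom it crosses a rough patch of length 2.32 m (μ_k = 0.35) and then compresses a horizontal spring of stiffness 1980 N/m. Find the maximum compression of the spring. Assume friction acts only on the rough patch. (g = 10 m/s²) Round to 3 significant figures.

Initial energy: E₁ = mgh = (0.233)(10)(2.20) = 5.1260 J
Friction removes W_f = μ_k mg d = (0.35)(0.233)(10)(2.32) = 1.892 J
Energy reaching the spring: E = 5.1260 − 1.892 = 3.2340 J
At max compression ½kx² = E ⇒ x = √(2E/k) = √(2 × 3.2340/1980) = 0.05716 m

x = 0.0572 m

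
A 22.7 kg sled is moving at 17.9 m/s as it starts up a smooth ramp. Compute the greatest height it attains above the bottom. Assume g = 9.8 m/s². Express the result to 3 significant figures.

By energy conservation, ½mv² = mgh
h = v²/(2g) = 17.9²/(2 × 9.8) = 16.35 m

h = 16.3 m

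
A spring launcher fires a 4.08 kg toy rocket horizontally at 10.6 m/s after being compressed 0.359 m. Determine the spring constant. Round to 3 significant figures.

½kx² = ½mv²
k = mv²/x² = (4.08)(10.6)²/(0.359)² = 3557 N/m

k = 3560 N/m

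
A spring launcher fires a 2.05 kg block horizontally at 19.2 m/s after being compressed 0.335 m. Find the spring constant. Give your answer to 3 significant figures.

½kx² = ½mv²
k = mv²/x² = (2.05)(19.2)²/(0.335)² = 6734 N/m

k = 6730 N/m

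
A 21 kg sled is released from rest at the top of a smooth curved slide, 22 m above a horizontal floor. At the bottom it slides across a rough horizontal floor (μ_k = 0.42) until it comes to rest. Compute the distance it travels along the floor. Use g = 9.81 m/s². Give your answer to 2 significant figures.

Applying the work–energy principle:
At rest all PE has been dissipated by friction: mgh = μ_k m g d
d = h/μ_k = 22/0.42 = 52.38 m

d = 52 m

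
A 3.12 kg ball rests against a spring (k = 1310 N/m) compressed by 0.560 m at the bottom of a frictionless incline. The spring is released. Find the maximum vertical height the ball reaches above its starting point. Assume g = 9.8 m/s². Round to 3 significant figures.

Energy conservation from release to the highest point: ½kx² = mgh
h = kx²/(2mg) = (1310)(0.560)²/(2 × 3.12 × 9.8) = 6.718 m

h = 6.72 m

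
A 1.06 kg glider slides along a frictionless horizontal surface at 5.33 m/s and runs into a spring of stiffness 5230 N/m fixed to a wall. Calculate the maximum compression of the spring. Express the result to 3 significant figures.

Conservation of energy between contact and max compression: ½mv² = ½kx²
x = v√(m/k) = 5.33 × √(1.06/5230) = 0.07588 m

x = 0.0759 m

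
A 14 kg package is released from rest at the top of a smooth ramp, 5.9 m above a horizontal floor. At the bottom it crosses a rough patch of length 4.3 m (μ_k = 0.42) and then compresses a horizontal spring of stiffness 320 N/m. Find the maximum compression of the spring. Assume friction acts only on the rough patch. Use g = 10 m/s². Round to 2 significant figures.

x = 1.9 m

Initial energy: E₁ = mgh = (14)(10)(5.9) = 826.00 J
Friction removes W_f = μ_k mg d = (0.42)(14)(10)(4.3) = 252.8 J
Energy reaching the spring: E = 826.00 − 252.8 = 573.16 J
At max compression ½kx² = E ⇒ x = √(2E/k) = √(2 × 573.16/320) = 1.893 m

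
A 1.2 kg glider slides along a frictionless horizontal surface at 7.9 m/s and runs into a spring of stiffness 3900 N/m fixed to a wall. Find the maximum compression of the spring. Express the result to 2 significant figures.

Conservation of energy between contact and max compression: ½mv² = ½kx²
x = v√(m/k) = 7.9 × √(1.2/3900) = 0.1386 m

x = 0.14 m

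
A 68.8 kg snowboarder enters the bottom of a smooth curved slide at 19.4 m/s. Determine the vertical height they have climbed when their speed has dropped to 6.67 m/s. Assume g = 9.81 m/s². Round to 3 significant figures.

h = 16.9 m

Energy balance between the two points: ½mv₁² = ½mv₂² + mgh
h = (v₁² − v₂²)/(2g) = (19.4² − 6.67²)/(2 × 9.81) = 16.91 m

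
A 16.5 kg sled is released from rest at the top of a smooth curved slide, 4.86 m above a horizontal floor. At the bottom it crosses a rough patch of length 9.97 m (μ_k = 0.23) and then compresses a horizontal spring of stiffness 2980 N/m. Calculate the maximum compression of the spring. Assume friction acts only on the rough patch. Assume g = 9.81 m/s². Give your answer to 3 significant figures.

Initial energy: E₁ = mgh = (16.5)(9.81)(4.86) = 786.66 J
Friction removes W_f = μ_k mg d = (0.23)(16.5)(9.81)(9.97) = 371.2 J
Energy reaching the spring: E = 786.66 − 371.2 = 415.49 J
At max compression ½kx² = E ⇒ x = √(2E/k) = √(2 × 415.49/2980) = 0.5281 m

x = 0.528 m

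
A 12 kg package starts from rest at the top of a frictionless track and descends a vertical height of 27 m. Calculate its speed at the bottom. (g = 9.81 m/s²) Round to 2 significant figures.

Equating total energy at the two states: mgh = ½mv²
v = √(2gh) = √(2 × 9.81 × 27) = √529.74 = 23.02 m/s

v = 23 m/s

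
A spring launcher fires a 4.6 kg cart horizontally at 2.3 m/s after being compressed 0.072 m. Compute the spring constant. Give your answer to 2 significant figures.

k = 4700 N/m

Spring PE at full compression equals KE at release: ½kx² = ½mv²
k = mv²/x² = (4.6)(2.3)²/(0.072)² = 4694 N/m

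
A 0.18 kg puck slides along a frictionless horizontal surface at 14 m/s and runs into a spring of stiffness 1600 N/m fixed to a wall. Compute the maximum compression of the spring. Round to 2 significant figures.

x = 0.15 m

Conservation of energy between contact and max compression: ½mv² = ½kx²
x = v√(m/k) = 14 × √(0.18/1600) = 0.1485 m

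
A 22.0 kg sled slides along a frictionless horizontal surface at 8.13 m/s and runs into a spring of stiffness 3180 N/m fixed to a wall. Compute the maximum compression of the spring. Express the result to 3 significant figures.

Conservation of energy between contact and max compression: ½mv² = ½kx²
x = v√(m/k) = 8.13 × √(22.0/3180) = 0.6762 m

x = 0.676 m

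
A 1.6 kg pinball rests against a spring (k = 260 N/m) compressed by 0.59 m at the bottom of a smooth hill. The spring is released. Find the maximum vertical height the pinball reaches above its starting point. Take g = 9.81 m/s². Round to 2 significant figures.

Energy conservation from release to the highest point: ½kx² = mgh
h = kx²/(2mg) = (260)(0.59)²/(2 × 1.6 × 9.81) = 2.883 m

h = 2.9 m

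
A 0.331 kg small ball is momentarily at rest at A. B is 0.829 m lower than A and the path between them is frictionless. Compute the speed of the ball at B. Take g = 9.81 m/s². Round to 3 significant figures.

Energy conservation between the two points: mgh = ½mv²
v = √(2gh) = √(2 × 9.81 × 0.829) = √16.265 = 4.033 m/s

v = 4.03 m/s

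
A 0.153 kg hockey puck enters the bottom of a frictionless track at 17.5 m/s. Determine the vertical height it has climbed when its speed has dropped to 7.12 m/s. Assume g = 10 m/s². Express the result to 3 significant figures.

h = 12.8 m

Conservation of energy: ½mv₁² = ½mv₂² + mgh
h = (v₁² − v₂²)/(2g) = (17.5² − 7.12²)/(2 × 10) = 12.78 m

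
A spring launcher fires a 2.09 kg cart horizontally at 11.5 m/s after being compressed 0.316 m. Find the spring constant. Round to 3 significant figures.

½kx² = ½mv²
k = mv²/x² = (2.09)(11.5)²/(0.316)² = 2768 N/m

k = 2770 N/m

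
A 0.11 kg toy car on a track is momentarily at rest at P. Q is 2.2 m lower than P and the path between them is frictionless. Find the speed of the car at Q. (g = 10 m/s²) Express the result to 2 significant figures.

By conservation of mechanical energy, mgh = ½mv²
v = √(2gh) = √(2 × 10 × 2.2) = √44.000 = 6.633 m/s

v = 6.6 m/s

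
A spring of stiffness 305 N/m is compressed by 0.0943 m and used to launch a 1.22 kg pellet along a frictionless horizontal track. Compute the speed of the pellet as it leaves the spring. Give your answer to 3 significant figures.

v = 1.49 m/s

Spring PE converts entirely to kinetic energy: ½kx² = ½mv²
v = x√(k/m) = 0.0943 × √(305/1.22) = 1.491 m/s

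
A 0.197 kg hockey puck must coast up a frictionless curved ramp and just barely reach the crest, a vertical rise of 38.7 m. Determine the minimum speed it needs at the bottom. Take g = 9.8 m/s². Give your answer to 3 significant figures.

v = 27.5 m/s

At the top it is momentarily at rest, so all KE converts to PE: ½mv² = mgh
v = √(2gh) = √(2 × 9.8 × 38.7) = 27.54 m/s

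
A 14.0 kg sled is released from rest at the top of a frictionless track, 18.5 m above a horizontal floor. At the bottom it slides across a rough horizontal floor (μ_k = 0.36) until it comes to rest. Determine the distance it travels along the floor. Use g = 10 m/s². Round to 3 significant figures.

Energy at the top = energy at the end + work done against friction:
At rest all PE has been dissipated by friction: mgh = μ_k m g d
d = h/μ_k = 18.5/0.36 = 51.39 m

d = 51.4 m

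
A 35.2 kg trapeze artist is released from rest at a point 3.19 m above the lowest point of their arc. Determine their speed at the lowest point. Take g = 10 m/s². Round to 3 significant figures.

v = 7.99 m/s

Mechanical energy is conserved (no friction): mgh = ½mv²
v = √(2gh) = √(2 × 10 × 3.19) = √63.800 = 7.987 m/s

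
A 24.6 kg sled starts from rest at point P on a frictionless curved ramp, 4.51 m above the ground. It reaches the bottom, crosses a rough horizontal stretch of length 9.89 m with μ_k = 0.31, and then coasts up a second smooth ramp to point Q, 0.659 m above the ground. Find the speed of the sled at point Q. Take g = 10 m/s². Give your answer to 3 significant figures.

Energy at P: mgh₁ = (24.6)(10)(4.51) = 1109.5 J
Friction loss: W_f = μ_k mg d = 754.2 J
At Q: ½mv² + mgh₂ = mgh₁ − W_f
½mv² = 1109.5 − 754.2 − 162.11 = 193.13 J
v = √(2 × 193.13/24.6) = 3.963 m/s

v = 3.96 m/s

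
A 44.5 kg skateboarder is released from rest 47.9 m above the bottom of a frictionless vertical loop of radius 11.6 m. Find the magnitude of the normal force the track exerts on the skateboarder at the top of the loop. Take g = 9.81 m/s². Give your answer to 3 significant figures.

N = 1420 N

Energy from release to top (height 2r): mgh = ½mv_top² + mg(2r)
v_top² = 2g(h − 2r) = 2(9.81)(47.9 − 23.20) = 484.61 m²/s²
At the top, both N and weight point toward the centre: N + mg = mv_top²/r
N = m(v_top²/r − g) = 44.5(484.61/11.6 − 9.81) = 1423 N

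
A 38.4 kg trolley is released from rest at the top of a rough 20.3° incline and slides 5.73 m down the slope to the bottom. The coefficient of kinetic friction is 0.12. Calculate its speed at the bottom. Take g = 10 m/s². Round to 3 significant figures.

v = 5.18 m/s

Work–energy: mg(L sinθ) − μ_k(mg cosθ)L = ½mv²
mgh = mgL sinθ = (38.4)(10)(5.73)sin20.3° = 763.37 J
W_f = μ_k mg cosθ · L = (0.12)(38.4)(10)cos20.3°·5.73 = 247.6 J
½mv² = 763.37 − 247.6 = 515.73 J
v = √(2 × 515.73/38.4) = 5.183 m/s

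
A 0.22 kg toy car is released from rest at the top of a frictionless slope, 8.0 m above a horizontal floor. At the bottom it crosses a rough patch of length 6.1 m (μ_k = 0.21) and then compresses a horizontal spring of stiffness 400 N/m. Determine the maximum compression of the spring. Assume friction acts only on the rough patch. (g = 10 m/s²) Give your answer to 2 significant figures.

Initial energy: E₁ = mgh = (0.22)(10)(8.0) = 17.600 J
Friction removes W_f = μ_k mg d = (0.21)(0.22)(10)(6.1) = 2.818 J
Energy reaching the spring: E = 17.600 − 2.818 = 14.782 J
At max compression ½kx² = E ⇒ x = √(2E/k) = √(2 × 14.782/400) = 0.2719 m

x = 0.27 m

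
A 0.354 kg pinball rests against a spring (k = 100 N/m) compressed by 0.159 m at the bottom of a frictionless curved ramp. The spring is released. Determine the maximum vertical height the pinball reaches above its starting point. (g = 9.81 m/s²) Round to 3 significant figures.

h = 0.364 m

All spring PE becomes gravitational PE at the highest point: ½kx² = mgh
h = kx²/(2mg) = (100)(0.159)²/(2 × 0.354 × 9.81) = 0.3640 m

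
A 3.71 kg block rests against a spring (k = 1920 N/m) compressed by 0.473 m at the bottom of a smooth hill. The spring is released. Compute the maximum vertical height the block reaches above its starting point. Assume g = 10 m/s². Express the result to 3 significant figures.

Energy conservation from release to the highest point: ½kx² = mgh
h = kx²/(2mg) = (1920)(0.473)²/(2 × 3.71 × 10) = 5.789 m

h = 5.79 m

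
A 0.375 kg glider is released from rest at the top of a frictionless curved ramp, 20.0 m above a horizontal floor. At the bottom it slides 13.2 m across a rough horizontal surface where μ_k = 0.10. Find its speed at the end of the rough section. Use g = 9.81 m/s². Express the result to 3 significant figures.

v = 19.1 m/s

Energy bookkeeping (friction removes W_f = μ_k N d):
mgh = ½mv² + μ_k m g d
W_f = μ_k mg d = (0.10)(0.375)(9.81)(13.2) = 4.856 J
½mv² = mgh − W_f = 73.575 − 4.856 = 68.719 J
v = √(2 × 68.719/0.375) = 19.14 m/s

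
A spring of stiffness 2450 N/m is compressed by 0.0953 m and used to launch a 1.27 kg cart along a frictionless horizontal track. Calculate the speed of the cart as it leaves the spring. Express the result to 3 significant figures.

Spring PE converts entirely to kinetic energy: ½kx² = ½mv²
v = x√(k/m) = 0.0953 × √(2450/1.27) = 4.186 m/s

v = 4.19 m/s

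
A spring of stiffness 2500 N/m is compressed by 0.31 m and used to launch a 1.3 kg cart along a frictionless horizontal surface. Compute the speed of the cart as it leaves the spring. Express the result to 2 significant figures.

v = 14 m/s

Spring PE converts entirely to kinetic energy: ½kx² = ½mv²
v = x√(k/m) = 0.31 × √(2500/1.3) = 13.59 m/s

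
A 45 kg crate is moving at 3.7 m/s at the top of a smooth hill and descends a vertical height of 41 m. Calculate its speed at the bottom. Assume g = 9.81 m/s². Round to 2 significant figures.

v = 29 m/s

Energy conservation between the two points: ½mv₀² + mgh = ½mv²
v² = v₀² + 2gh = (3.7)² + 2(9.81)(41) = 818.11
v = √818.11 = 28.60 m/s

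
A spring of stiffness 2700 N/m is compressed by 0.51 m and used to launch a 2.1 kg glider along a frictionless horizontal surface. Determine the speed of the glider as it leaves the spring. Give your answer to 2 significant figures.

v = 18 m/s

Conservation of energy: ½kx² = ½mv²
v = x√(k/m) = 0.51 × √(2700/2.1) = 18.29 m/s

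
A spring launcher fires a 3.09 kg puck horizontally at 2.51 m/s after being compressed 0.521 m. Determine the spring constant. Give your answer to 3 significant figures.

Spring PE at full compression equals KE at release: ½kx² = ½mv²
k = mv²/x² = (3.09)(2.51)²/(0.521)² = 71.72 N/m

k = 71.7 N/m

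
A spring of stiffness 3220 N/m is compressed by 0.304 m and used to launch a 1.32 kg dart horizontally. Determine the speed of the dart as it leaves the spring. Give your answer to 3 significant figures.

v = 15.0 m/s

Spring PE converts entirely to kinetic energy: ½kx² = ½mv²
v = x√(k/m) = 0.304 × √(3220/1.32) = 15.01 m/s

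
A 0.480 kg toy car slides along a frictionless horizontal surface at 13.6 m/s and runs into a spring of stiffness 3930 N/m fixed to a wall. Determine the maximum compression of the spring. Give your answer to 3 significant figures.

x = 0.150 m

Conservation of energy between contact and max compression: ½mv² = ½kx²
x = v√(m/k) = 13.6 × √(0.480/3930) = 0.1503 m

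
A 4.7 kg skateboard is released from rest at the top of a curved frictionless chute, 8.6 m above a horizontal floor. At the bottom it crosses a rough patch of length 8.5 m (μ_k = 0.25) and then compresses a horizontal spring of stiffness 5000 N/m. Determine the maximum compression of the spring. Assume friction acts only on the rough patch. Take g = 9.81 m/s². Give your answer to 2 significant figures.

Initial energy: E₁ = mgh = (4.7)(9.81)(8.6) = 396.52 J
Friction removes W_f = μ_k mg d = (0.25)(4.7)(9.81)(8.5) = 97.98 J
Energy reaching the spring: E = 396.52 − 97.98 = 298.54 J
At max compression ½kx² = E ⇒ x = √(2E/k) = √(2 × 298.54/5000) = 0.3456 m

x = 0.35 m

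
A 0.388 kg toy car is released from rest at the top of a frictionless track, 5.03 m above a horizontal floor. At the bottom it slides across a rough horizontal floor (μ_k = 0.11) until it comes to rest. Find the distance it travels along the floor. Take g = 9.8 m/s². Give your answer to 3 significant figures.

d = 45.7 m

Energy at the top = energy at the end + work done against friction:
At rest all PE has been dissipated by friction: mgh = μ_k m g d
d = h/μ_k = 5.03/0.11 = 45.73 m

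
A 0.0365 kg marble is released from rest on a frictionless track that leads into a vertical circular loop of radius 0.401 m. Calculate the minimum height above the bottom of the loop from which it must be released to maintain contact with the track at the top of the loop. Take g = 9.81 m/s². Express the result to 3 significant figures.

h = 1.00 m

At the top, for minimum speed gravity alone supplies the centripetal force: mg = mv_top²/r ⇒ v_top² = gr = 3.934 m²/s²
Energy conservation from release height h to the top (height 2r): mgh = ½mv_top² + mg(2r)
h = v_top²/(2g) + 2r = r/2 + 2r = 5r/2 = 1.002 m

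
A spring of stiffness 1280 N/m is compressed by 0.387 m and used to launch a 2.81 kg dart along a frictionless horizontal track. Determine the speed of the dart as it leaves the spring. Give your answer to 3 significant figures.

Conservation of energy: ½kx² = ½mv²
v = x√(k/m) = 0.387 × √(1280/2.81) = 8.260 m/s

v = 8.26 m/s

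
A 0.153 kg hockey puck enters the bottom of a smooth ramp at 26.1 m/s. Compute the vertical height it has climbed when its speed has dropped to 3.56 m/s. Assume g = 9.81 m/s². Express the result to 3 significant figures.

Energy balance between the two points: ½mv₁² = ½mv₂² + mgh
h = (v₁² − v₂²)/(2g) = (26.1² − 3.56²)/(2 × 9.81) = 34.07 m

h = 34.1 m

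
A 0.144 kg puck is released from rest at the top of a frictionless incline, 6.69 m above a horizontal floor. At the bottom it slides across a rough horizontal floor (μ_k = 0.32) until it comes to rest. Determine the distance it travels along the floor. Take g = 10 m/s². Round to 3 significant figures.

Energy bookkeeping (friction removes W_f = μ_k N d):
At rest all PE has been dissipated by friction: mgh = μ_k m g d
d = h/μ_k = 6.69/0.32 = 20.91 m

d = 20.9 m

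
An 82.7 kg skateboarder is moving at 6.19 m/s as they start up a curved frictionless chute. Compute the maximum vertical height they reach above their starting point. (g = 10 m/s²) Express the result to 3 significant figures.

Setting KE at the bottom equal to PE gained: ½mv² = mgh
h = v²/(2g) = 6.19²/(2 × 10) = 1.916 m

h = 1.92 m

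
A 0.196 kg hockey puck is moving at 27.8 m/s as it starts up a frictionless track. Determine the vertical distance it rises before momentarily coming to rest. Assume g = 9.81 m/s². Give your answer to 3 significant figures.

Setting KE at the bottom equal to PE gained: ½mv² = mgh
h = v²/(2g) = 27.8²/(2 × 9.81) = 39.39 m

h = 39.4 m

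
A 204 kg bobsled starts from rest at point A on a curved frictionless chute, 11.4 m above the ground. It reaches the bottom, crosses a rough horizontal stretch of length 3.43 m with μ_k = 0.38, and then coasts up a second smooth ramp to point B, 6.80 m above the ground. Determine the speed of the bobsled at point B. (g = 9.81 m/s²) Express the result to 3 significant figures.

Energy at A: mgh₁ = (204)(9.81)(11.4) = 22814 J
Friction loss: W_f = μ_k mg d = 2608 J
At B: ½mv² + mgh₂ = mgh₁ − W_f
½mv² = 22814 − 2608 − 13608 = 6597.3 J
v = √(2 × 6597.3/204) = 8.042 m/s

v = 8.04 m/s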